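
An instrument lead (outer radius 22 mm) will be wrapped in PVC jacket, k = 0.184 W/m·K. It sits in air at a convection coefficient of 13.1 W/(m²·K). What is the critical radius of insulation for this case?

r_cr ≈ 14 mm

For a cylinder r_cr = k/h = 0.184/13.1
r_cr = 14 mm; since the bare radius (22 mm) is above r_cr, any added insulation will reduce heat loss.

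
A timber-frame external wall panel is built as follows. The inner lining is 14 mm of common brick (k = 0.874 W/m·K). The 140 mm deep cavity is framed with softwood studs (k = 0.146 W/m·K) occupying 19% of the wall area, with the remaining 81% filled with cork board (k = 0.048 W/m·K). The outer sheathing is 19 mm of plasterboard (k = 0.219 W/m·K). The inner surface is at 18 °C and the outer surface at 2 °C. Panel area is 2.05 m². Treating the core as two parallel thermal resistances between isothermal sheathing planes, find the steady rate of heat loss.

Sheathing layers in series; stud and cavity paths in parallel between them.
R_inner = 0.014/(0.874×2.05) = 0.007814 K/W
R_stud  = 0.14/(0.146×0.19×2.05) = 2.462 K/W
R_cav   = 0.14/(0.048×0.81×2.05) = 1.756 K/W
1/R_core = 1/R_stud + 1/R_cav → R_core = 1.025 K/W
R_outer = 0.019/(0.219×2.05) = 0.04232 K/W
R_total = 1.075 K/W
Q = ΔT/R_total = 16/1.075

Q ≈ 14.9 W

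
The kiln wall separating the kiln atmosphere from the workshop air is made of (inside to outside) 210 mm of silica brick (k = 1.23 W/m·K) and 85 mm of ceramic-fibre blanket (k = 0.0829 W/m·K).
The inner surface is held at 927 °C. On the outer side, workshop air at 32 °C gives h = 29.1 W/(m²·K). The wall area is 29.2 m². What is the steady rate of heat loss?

Q ≈ 21200 W

Thermal resistances in series:
R_silica brick = L/(kA) = 0.21/(1.23×29.2) = 0.005847 K/W
R_ceramic-fibre blanket = L/(kA) = 0.085/(0.0829×29.2) = 0.03511 K/W
R_outer film = 1/(h_o·A) = 1/(29.1×29.2) = 0.001177 K/W
R_total = 0.04214 K/W
Q = ΔT / R_total = 895 / 0.04214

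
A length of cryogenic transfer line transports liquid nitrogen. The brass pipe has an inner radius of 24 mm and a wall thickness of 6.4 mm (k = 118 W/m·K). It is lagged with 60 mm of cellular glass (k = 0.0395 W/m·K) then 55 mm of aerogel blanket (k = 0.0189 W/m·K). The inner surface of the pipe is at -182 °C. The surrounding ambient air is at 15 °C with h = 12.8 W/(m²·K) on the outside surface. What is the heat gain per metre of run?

q′ ≈ 23.2 W/m

Treating each annulus and film as a series resistance:
R_brass pipe wall = ln(30.4/24)/(2π×118×1) = 3.188×10^-4 K/W
R_cellular glass = ln(90.4/30.4)/(2π×0.0395×1) = 4.391 K/W
R_aerogel blanket = ln(145.4/90.4)/(2π×0.0189×1) = 4.002 K/W
R_outer film = 1/(h_o·2πr_oL) = 1/(12.8×2π×0.1454×1) = 0.08552 K/W
R_total = 8.479 K/W
Q = ΔT/R_total = 197/8.479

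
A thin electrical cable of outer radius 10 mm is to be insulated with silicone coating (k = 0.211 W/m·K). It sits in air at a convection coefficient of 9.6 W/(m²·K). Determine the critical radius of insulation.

r_cr ≈ 22 mm

For a cylinder r_cr = k/h = 0.211/9.6
r_cr = 22 mm; since the bare radius (10 mm) is below r_cr, adding a thin layer of insulation will *increase* heat loss.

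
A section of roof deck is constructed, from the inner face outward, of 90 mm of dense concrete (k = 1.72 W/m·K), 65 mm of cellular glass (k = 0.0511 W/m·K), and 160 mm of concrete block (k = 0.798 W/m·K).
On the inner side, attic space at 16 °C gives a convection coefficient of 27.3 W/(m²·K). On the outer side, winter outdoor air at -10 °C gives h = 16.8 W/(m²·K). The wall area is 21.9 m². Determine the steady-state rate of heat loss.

Q ≈ 351 W

Model the wall as resistances in series:
R_inner film = 1/(h_i·A) = 1/(27.3×21.9) = 0.001673 K/W
R_dense concrete = L/(kA) = 0.09/(1.72×21.9) = 0.002389 K/W
R_cellular glass = L/(kA) = 0.065/(0.0511×21.9) = 0.05808 K/W
R_concrete block = L/(kA) = 0.16/(0.798×21.9) = 0.009155 K/W
R_outer film = 1/(h_o·A) = 1/(16.8×21.9) = 0.002718 K/W
R_total = 0.07402 K/W
Q = ΔT / R_total = 26 / 0.07402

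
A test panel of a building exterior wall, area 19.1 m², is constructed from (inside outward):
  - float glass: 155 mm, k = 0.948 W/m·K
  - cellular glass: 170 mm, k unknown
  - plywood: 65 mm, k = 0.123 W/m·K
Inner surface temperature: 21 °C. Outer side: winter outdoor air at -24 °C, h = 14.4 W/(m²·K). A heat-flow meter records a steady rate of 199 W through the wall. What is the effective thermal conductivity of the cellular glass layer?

Thermal resistances in series:
R_float glass = L/(kA) = 0.155/(0.948×19.1) = 0.00856 K/W
R_plywood = L/(kA) = 0.065/(0.123×19.1) = 0.02767 K/W
R_outer film = 1/(h_o·A) = 1/(14.4×19.1) = 0.003636 K/W
Sum of known resistances R_other = 0.03986 K/W
Total R = ΔT/Q = 45/199 = 0.2261 K/W
R_cellular glass = R_total − R_other = 0.1863 K/W
k = L/(R·A) = 0.17/(0.1863×19.1)

k ≈ 0.0478 W/(m·K)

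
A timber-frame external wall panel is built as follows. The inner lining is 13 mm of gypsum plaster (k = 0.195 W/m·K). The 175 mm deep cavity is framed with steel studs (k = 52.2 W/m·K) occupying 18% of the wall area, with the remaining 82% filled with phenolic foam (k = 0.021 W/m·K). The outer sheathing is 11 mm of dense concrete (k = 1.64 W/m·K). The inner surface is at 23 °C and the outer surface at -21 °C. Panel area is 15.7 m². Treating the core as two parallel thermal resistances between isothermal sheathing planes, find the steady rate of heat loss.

Q ≈ 7510 W

Sheathing layers in series; stud and cavity paths in parallel between them.
R_inner = 0.013/(0.195×15.7) = 0.004246 K/W
R_stud  = 0.175/(52.2×0.18×15.7) = 0.001186 K/W
R_cav   = 0.175/(0.021×0.82×15.7) = 0.6473 K/W
1/R_core = 1/R_stud + 1/R_cav → R_core = 0.001184 K/W
R_outer = 0.011/(1.64×15.7) = 4.272×10^-4 K/W
R_total = 0.005858 K/W
Q = ΔT/R_total = 44/0.005858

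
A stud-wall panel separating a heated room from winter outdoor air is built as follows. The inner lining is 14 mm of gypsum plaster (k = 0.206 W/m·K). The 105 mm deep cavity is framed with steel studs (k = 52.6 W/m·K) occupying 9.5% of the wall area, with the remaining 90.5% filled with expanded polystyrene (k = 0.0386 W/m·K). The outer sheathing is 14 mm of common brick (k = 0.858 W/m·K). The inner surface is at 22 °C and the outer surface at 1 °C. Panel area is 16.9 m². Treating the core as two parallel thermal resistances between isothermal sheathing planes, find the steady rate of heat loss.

Q ≈ 3380 W

Sheathing layers in series; stud and cavity paths in parallel between them.
R_inner = 0.014/(0.206×16.9) = 0.004021 K/W
R_stud  = 0.105/(52.6×0.095×16.9) = 0.001243 K/W
R_cav   = 0.105/(0.0386×0.905×16.9) = 0.1779 K/W
1/R_core = 1/R_stud + 1/R_cav → R_core = 0.001235 K/W
R_outer = 0.014/(0.858×16.9) = 9.655×10^-4 K/W
R_total = 0.006222 K/W
Q = ΔT/R_total = 21/0.006222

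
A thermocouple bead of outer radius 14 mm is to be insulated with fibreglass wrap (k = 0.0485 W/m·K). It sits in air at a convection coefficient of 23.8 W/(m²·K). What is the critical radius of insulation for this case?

r_cr ≈ 4.08 mm

For a sphere r_cr = 2k/h = 2×0.0485/23.8
r_cr = 4.08 mm; since the bare radius (14 mm) is above r_cr, any added insulation will reduce heat loss.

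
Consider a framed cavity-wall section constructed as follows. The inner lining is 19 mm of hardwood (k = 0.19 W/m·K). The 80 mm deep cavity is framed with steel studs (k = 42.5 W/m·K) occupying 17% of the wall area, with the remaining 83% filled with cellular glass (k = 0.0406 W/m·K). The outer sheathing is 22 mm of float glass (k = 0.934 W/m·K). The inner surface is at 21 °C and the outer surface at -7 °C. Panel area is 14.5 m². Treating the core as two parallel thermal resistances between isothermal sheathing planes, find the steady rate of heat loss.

Sheathing layers in series; stud and cavity paths in parallel between them.
R_inner = 0.019/(0.19×14.5) = 0.006897 K/W
R_stud  = 0.08/(42.5×0.17×14.5) = 7.636×10^-4 K/W
R_cav   = 0.08/(0.0406×0.83×14.5) = 0.1637 K/W
1/R_core = 1/R_stud + 1/R_cav → R_core = 7.601×10^-4 K/W
R_outer = 0.022/(0.934×14.5) = 0.001624 K/W
R_total = 0.009281 K/W
Q = ΔT/R_total = 28/0.009281

Q ≈ 3020 W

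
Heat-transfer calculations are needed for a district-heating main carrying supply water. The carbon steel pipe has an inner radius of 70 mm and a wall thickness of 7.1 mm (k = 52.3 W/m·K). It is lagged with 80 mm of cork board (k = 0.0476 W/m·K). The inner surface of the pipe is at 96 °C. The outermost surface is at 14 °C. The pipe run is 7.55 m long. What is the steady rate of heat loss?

Q ≈ 260 W

For a radial system each layer contributes R = ln(r_out/r_in)/(2πkL); films add R = 1/(hA).
R_carbon steel pipe wall = ln(77.1/70)/(2π×52.3×7.55) = 3.894×10^-5 K/W
R_cork board = ln(157.1/77.1)/(2π×0.0476×7.55) = 0.3152 K/W
R_total = 0.3153 K/W
Q = ΔT/R_total = 82/0.3153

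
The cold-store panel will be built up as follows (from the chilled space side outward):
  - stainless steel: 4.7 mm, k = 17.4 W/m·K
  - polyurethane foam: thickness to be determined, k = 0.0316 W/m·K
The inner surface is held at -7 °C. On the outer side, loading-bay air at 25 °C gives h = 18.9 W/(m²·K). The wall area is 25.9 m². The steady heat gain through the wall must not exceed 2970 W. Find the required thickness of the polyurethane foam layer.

Using the resistance-network approach (series):
R_stainless steel = L/(kA) = 0.0047/(17.4×25.9) = 1.043×10^-5 K/W
R_outer film = 1/(h_o·A) = 1/(18.9×25.9) = 0.002043 K/W
Sum of the known resistances R_other = 0.002053 K/W
Required total resistance R_tot = ΔT/Q_allow = 32/2970 = 0.01077 K/W
R_polyurethane foam = R_tot − R_other = 0.008721 K/W
L = R·k·A = 0.008721×0.0316×25.9

L ≈ 7.14 mm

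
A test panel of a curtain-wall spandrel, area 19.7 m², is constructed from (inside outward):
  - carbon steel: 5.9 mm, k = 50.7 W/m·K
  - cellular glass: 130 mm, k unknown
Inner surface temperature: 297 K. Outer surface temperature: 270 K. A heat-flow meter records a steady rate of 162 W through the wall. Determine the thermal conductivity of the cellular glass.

Model the wall as resistances in series:
R_carbon steel = L/(kA) = 0.0059/(50.7×19.7) = 5.907×10^-6 K/W
Sum of known resistances R_other = 5.907×10^-6 K/W
Total R = ΔT/Q = 27/162 = 0.1667 K/W
R_cellular glass = R_total − R_other = 0.1667 K/W
k = L/(R·A) = 0.13/(0.1667×19.7)

k ≈ 0.0396 W/(m·K)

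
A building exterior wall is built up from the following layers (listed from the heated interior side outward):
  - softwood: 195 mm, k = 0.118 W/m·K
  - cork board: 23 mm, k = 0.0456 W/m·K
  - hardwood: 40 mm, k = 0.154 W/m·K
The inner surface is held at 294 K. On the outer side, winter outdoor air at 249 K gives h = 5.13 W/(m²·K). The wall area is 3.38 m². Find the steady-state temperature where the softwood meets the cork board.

Model the wall as resistances in series:
R_softwood = L/(kA) = 0.195/(0.118×3.38) = 0.4889 K/W
R_cork board = L/(kA) = 0.023/(0.0456×3.38) = 0.1492 K/W
R_hardwood = L/(kA) = 0.04/(0.154×3.38) = 0.07685 K/W
R_outer film = 1/(h_o·A) = 1/(5.13×3.38) = 0.05767 K/W
R_total = 0.7727 K/W;  Q = ΔT/R_total = 45/0.7727 = 58.24 W
T_interface = T_inner − Q·ΣR(inner→interface) = 294 − 58.2×0.4889

T ≈ 266 K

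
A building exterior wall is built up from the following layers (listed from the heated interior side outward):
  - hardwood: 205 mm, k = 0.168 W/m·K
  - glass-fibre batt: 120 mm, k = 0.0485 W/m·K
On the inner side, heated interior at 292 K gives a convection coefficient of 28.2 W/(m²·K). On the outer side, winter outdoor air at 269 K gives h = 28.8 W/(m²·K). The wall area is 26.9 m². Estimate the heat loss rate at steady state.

Q ≈ 164 W

Thermal resistances in series:
R_inner film = 1/(h_i·A) = 1/(28.2×26.9) = 0.001318 K/W
R_hardwood = L/(kA) = 0.205/(0.168×26.9) = 0.04536 K/W
R_glass-fibre batt = L/(kA) = 0.12/(0.0485×26.9) = 0.09198 K/W
R_outer film = 1/(h_o·A) = 1/(28.8×26.9) = 0.001291 K/W
R_total = 0.1399 K/W
Q = ΔT / R_total = 23 / 0.1399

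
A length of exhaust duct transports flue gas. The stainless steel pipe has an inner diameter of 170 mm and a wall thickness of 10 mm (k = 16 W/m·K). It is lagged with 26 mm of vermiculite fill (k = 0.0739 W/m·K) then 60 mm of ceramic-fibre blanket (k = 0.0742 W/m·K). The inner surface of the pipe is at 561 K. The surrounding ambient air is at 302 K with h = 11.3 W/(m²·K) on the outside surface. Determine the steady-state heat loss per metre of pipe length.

Per-layer cylindrical resistances, series-summed:
R_stainless steel pipe wall = ln(95/85)/(2π×16×1) = 0.001106 K/W
R_vermiculite fill = ln(121/95)/(2π×0.0739×1) = 0.521 K/W
R_ceramic-fibre blanket = ln(181/121)/(2π×0.0742×1) = 0.8638 K/W
R_outer film = 1/(h_o·2πr_oL) = 1/(11.3×2π×0.181×1) = 0.07781 K/W
R_total = 1.464 K/W
Q = ΔT/R_total = 259/1.464

q′ ≈ 177 W/m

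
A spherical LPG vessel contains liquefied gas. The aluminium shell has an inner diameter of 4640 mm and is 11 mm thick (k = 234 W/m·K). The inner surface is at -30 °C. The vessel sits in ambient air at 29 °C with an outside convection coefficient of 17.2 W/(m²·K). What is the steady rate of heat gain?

Q ≈ 69200 W

Each spherical layer contributes R = (1/r_i − 1/r_o)/(4πk):
R_aluminium shell = (1/2.32 − 1/2.331)/(4π×234) = 6.917×10^-7 K/W
R_outer film = 1/(h·4πr_o²) = 1/(17.2×4π×2.331²) = 8.515×10^-4 K/W
R_total = 8.522×10^-4 K/W
Q = ΔT/R_total = 59/8.522×10^-4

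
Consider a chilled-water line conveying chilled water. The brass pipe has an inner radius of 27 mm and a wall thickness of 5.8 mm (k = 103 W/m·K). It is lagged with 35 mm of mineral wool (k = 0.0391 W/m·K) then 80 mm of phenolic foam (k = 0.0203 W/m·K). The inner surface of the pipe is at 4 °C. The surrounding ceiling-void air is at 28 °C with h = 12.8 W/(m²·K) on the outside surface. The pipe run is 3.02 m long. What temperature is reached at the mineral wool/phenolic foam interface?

T ≈ 11.8 °C

Radial resistances (cylindrical: R_cond = ln(r_o/r_i)/(2πkL), R_conv = 1/(h·2πrL)):
R_brass pipe wall = ln(32.8/27)/(2π×103×3.02) = 9.956×10^-5 K/W
R_mineral wool = ln(67.8/32.8)/(2π×0.0391×3.02) = 0.9787 K/W
R_phenolic foam = ln(147.8/67.8)/(2π×0.0203×3.02) = 2.023 K/W
R_outer film = 1/(h_o·2πr_oL) = 1/(12.8×2π×0.1478×3.02) = 0.02786 K/W
R_total = 3.03 K/W
Q = ΔT/R_total = 24/3.03
Q = 7.92 W
T_interface = T_inner + Q·ΣR(inner→interface) = 4 + 7.92×0.9788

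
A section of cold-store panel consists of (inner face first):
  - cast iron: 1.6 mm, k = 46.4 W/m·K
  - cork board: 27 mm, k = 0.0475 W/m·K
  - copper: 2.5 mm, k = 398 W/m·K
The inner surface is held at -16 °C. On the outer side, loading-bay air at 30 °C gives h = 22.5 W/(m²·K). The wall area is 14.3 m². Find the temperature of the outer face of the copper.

T ≈ 26.7 °C

Series thermal resistances:
R_cast iron = L/(kA) = 0.0016/(46.4×14.3) = 2.411×10^-6 K/W
R_cork board = L/(kA) = 0.027/(0.0475×14.3) = 0.03975 K/W
R_copper = L/(kA) = 0.0025/(398×14.3) = 4.393×10^-7 K/W
R_outer film = 1/(h_o·A) = 1/(22.5×14.3) = 0.003108 K/W
R_total = 0.04286 K/W;  Q = ΔT/R_total = 46/0.04286 = 1073 W
T_interface = T_inner + Q·ΣR(inner→interface) = -16 + 1070×0.03975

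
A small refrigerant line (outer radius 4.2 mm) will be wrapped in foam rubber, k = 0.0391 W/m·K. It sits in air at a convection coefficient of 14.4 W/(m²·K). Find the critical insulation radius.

r_cr ≈ 2.72 mm

For a cylinder r_cr = k/h = 0.0391/14.4
r_cr = 2.72 mm; since the bare radius (4.2 mm) is above r_cr, any added insulation will reduce heat loss.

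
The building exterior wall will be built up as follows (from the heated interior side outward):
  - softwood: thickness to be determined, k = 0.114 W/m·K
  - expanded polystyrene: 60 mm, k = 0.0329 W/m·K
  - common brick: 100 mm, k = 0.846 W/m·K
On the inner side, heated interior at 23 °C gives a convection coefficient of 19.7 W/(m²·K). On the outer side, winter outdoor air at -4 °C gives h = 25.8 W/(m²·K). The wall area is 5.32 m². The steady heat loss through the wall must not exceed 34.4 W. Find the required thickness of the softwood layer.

Thermal resistances in series:
R_inner film = 1/(h_i·A) = 1/(19.7×5.32) = 0.009542 K/W
R_expanded polystyrene = L/(kA) = 0.06/(0.0329×5.32) = 0.3428 K/W
R_common brick = L/(kA) = 0.1/(0.846×5.32) = 0.02222 K/W
R_outer film = 1/(h_o·A) = 1/(25.8×5.32) = 0.007286 K/W
Sum of the known resistances R_other = 0.3818 K/W
Required total resistance R_tot = ΔT/Q_allow = 27/34.4 = 0.7849 K/W
R_softwood = R_tot − R_other = 0.403 K/W
L = R·k·A = 0.403×0.114×5.32

L ≈ 244 mm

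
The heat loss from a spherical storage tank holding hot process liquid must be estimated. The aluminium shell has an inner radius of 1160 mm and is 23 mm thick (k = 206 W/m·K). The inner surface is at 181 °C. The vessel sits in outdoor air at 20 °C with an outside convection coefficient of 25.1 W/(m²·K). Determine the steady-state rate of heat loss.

Q ≈ 70900 W

Spherical conduction: R = (1/r_in − 1/r_out)/(4πk) per layer; series-sum.
R_aluminium shell = (1/1.16 − 1/1.183)/(4π×206) = 6.475×10^-6 K/W
R_outer film = 1/(h·4πr_o²) = 1/(25.1×4π×1.183²) = 0.002265 K/W
R_total = 0.002272 K/W
Q = ΔT/R_total = 161/0.002272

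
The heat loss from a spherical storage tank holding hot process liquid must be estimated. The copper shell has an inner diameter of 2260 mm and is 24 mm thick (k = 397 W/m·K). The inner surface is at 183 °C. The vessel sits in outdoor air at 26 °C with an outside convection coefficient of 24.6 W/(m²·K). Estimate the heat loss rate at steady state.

Q ≈ 64500 W

Spherical conduction: R = (1/r_in − 1/r_out)/(4πk) per layer; series-sum.
R_copper shell = (1/1.13 − 1/1.154)/(4π×397) = 3.689×10^-6 K/W
R_outer film = 1/(h·4πr_o²) = 1/(24.6×4π×1.154²) = 0.002429 K/W
R_total = 0.002433 K/W
Q = ΔT/R_total = 157/0.002433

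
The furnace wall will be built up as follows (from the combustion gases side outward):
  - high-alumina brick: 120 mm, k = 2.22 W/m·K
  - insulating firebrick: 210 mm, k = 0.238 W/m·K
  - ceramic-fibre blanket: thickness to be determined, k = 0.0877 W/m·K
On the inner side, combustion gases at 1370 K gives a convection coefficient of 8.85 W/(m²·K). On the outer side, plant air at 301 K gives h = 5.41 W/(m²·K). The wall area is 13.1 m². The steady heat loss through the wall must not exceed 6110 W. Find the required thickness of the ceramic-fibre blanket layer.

Using the resistance-network approach (series):
R_inner film = 1/(h_i·A) = 1/(8.85×13.1) = 0.008626 K/W
R_high-alumina brick = L/(kA) = 0.12/(2.22×13.1) = 0.004126 K/W
R_insulating firebrick = L/(kA) = 0.21/(0.238×13.1) = 0.06736 K/W
R_outer film = 1/(h_o·A) = 1/(5.41×13.1) = 0.01411 K/W
Sum of the known resistances R_other = 0.09422 K/W
Required total resistance R_tot = ΔT/Q_allow = 1069/6110 = 0.175 K/W
R_ceramic-fibre blanket = R_tot − R_other = 0.08074 K/W
L = R·k·A = 0.08074×0.0877×13.1

L ≈ 92.8 mm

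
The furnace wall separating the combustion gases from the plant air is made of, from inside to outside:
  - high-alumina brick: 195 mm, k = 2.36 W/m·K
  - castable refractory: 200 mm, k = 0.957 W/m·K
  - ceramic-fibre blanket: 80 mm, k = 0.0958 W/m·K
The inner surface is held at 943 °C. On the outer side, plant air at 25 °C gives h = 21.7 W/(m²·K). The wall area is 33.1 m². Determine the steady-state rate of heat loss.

Q ≈ 25900 W

Series thermal resistances:
R_high-alumina brick = L/(kA) = 0.195/(2.36×33.1) = 0.002496 K/W
R_castable refractory = L/(kA) = 0.2/(0.957×33.1) = 0.006314 K/W
R_ceramic-fibre blanket = L/(kA) = 0.08/(0.0958×33.1) = 0.02523 K/W
R_outer film = 1/(h_o·A) = 1/(21.7×33.1) = 0.001392 K/W
R_total = 0.03543 K/W
Q = ΔT / R_total = 918 / 0.03543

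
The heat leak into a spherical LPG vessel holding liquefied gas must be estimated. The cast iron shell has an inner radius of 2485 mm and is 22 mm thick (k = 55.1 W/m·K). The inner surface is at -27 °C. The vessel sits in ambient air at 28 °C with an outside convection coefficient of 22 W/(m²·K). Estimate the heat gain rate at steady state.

Radial (spherical) resistances in series:
R_cast iron shell = (1/2.485 − 1/2.507)/(4π×55.1) = 5.1×10^-6 K/W
R_outer film = 1/(h·4πr_o²) = 1/(22×4π×2.507²) = 5.755×10^-4 K/W
R_total = 5.806×10^-4 K/W
Q = ΔT/R_total = 55/5.806×10^-4

Q ≈ 94700 W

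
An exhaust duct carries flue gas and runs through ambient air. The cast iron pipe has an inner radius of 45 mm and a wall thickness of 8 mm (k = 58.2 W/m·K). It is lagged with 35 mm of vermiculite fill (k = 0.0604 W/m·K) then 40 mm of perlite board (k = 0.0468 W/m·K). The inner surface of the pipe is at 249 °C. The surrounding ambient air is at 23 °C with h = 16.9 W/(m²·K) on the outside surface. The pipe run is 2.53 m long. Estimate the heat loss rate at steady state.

Treating each annulus and film as a series resistance:
R_cast iron pipe wall = ln(53/45)/(2π×58.2×2.53) = 1.769×10^-4 K/W
R_vermiculite fill = ln(88/53)/(2π×0.0604×2.53) = 0.5281 K/W
R_perlite board = ln(128/88)/(2π×0.0468×2.53) = 0.5037 K/W
R_outer film = 1/(h_o·2πr_oL) = 1/(16.9×2π×0.128×2.53) = 0.02908 K/W
R_total = 1.061 K/W
Q = ΔT/R_total = 226/1.061

Q ≈ 213 W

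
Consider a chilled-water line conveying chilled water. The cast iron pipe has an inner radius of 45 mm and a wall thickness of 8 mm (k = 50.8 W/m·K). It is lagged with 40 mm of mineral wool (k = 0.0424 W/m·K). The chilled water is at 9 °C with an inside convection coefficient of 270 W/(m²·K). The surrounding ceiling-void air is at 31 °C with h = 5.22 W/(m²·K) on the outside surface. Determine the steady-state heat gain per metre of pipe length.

q′ ≈ 8.97 W/m

Radial resistances (cylindrical: R_cond = ln(r_o/r_i)/(2πkL), R_conv = 1/(h·2πrL)):
R_inner film = 1/(h_i·2πr₁L) = 1/(270×2π×0.045×1) = 0.0131 K/W
R_cast iron pipe wall = ln(53/45)/(2π×50.8×1) = 5.126×10^-4 K/W
R_mineral wool = ln(93/53)/(2π×0.0424×1) = 2.111 K/W
R_outer film = 1/(h_o·2πr_oL) = 1/(5.22×2π×0.093×1) = 0.3278 K/W
R_total = 2.452 K/W
Q = ΔT/R_total = 22/2.452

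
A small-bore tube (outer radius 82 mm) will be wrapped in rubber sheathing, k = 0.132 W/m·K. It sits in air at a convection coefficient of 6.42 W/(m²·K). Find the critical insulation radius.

For a cylinder r_cr = k/h = 0.132/6.42
r_cr = 20.6 mm; since the bare radius (82 mm) is above r_cr, any added insulation will reduce heat loss.

r_cr ≈ 20.6 mm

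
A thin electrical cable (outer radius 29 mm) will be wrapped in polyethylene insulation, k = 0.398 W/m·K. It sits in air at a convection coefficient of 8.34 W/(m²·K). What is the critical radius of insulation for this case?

For a cylinder r_cr = k/h = 0.398/8.34
r_cr = 47.7 mm; since the bare radius (29 mm) is below r_cr, adding a thin layer of insulation will *increase* heat loss.

r_cr ≈ 47.7 mm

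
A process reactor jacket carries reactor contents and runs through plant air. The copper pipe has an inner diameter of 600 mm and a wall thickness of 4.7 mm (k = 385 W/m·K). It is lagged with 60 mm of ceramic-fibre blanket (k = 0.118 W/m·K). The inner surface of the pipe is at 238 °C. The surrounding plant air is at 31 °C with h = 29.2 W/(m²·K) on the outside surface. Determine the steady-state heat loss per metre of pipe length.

q′ ≈ 804 W/m

Treating each annulus and film as a series resistance:
R_copper pipe wall = ln(304.7/300)/(2π×385×1) = 6.426×10^-6 K/W
R_ceramic-fibre blanket = ln(364.7/304.7)/(2π×0.118×1) = 0.2424 K/W
R_outer film = 1/(h_o·2πr_oL) = 1/(29.2×2π×0.3647×1) = 0.01495 K/W
R_total = 0.2574 K/W
Q = ΔT/R_total = 207/0.2574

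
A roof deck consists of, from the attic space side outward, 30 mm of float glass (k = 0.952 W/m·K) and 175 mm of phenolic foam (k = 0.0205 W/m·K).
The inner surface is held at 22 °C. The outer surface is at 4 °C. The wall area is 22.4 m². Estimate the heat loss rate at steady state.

Treating each layer as a thermal resistance in series:
R_float glass = L/(kA) = 0.03/(0.952×22.4) = 0.001407 K/W
R_phenolic foam = L/(kA) = 0.175/(0.0205×22.4) = 0.3811 K/W
R_total = 0.3825 K/W
Q = ΔT / R_total = 18 / 0.3825

Q ≈ 47.1 W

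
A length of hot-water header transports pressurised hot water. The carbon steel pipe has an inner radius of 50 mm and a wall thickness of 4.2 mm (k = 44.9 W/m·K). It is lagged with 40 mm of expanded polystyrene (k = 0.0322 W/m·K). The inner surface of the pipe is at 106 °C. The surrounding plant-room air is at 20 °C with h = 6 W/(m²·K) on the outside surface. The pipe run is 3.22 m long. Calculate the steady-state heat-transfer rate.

Q ≈ 91.9 W

Per-layer cylindrical resistances, series-summed:
R_carbon steel pipe wall = ln(54.2/50)/(2π×44.9×3.22) = 8.879×10^-5 K/W
R_expanded polystyrene = ln(94.2/54.2)/(2π×0.0322×3.22) = 0.8485 K/W
R_outer film = 1/(h_o·2πr_oL) = 1/(6×2π×0.0942×3.22) = 0.08745 K/W
R_total = 0.936 K/W
Q = ΔT/R_total = 86/0.936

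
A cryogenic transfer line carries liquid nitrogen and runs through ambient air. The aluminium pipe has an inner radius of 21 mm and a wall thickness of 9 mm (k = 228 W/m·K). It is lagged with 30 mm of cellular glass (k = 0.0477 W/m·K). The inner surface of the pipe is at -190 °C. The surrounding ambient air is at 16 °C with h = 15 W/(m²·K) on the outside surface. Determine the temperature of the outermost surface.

Treating each annulus and film as a series resistance:
R_aluminium pipe wall = ln(30/21)/(2π×228×1) = 2.49×10^-4 K/W
R_cellular glass = ln(60/30)/(2π×0.0477×1) = 2.313 K/W
R_outer film = 1/(h_o·2πr_oL) = 1/(15×2π×0.06×1) = 0.1768 K/W
R_total = 2.49 K/W
Q = ΔT/R_total = 206/2.49
Q = 82.7 W/m
T_interface = T_inner + Q·ΣR(inner→interface) = -190 + 82.7×2.313

T ≈ 1.37 °C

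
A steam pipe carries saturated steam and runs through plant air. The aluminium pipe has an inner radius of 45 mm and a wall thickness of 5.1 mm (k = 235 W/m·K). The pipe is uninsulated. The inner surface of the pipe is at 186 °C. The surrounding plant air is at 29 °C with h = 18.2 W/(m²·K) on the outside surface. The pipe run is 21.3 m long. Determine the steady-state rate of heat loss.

Q ≈ 19200 W

Cylindrical conduction, so R = ln(r₂/r₁)/(2πkL) per layer, in series:
R_aluminium pipe wall = ln(50.1/45)/(2π×235×21.3) = 3.414×10^-6 K/W
R_outer film = 1/(h_o·2πr_oL) = 1/(18.2×2π×0.0501×21.3) = 0.008195 K/W
R_total = 0.008198 K/W
Q = ΔT/R_total = 157/0.008198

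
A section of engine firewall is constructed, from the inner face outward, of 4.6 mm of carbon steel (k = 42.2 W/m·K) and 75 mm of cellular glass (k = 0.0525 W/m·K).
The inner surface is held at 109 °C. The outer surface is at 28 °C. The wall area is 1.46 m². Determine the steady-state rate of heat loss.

Q ≈ 82.8 W

Model the wall as resistances in series:
R_carbon steel = L/(kA) = 0.0046/(42.2×1.46) = 7.466×10^-5 K/W
R_cellular glass = L/(kA) = 0.075/(0.0525×1.46) = 0.9785 K/W
R_total = 0.9785 K/W
Q = ΔT / R_total = 81 / 0.9785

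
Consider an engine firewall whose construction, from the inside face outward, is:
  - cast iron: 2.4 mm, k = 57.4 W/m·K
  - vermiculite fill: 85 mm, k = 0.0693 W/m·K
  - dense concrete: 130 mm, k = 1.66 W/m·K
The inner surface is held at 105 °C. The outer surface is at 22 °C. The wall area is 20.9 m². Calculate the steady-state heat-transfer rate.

Using the resistance-network approach (series):
R_cast iron = L/(kA) = 0.0024/(57.4×20.9) = 2.001×10^-6 K/W
R_vermiculite fill = L/(kA) = 0.085/(0.0693×20.9) = 0.05869 K/W
R_dense concrete = L/(kA) = 0.13/(1.66×20.9) = 0.003747 K/W
R_total = 0.06244 K/W
Q = ΔT / R_total = 83 / 0.06244

Q ≈ 1330 W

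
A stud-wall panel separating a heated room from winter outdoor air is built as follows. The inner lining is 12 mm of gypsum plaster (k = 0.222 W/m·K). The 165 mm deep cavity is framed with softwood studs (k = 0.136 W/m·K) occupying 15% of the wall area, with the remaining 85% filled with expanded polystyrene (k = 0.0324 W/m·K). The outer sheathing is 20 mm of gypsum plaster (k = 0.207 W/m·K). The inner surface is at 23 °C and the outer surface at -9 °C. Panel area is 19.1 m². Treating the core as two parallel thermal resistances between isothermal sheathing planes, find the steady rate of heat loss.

Q ≈ 170 W

Sheathing layers in series; stud and cavity paths in parallel between them.
R_inner = 0.012/(0.222×19.1) = 0.00283 K/W
R_stud  = 0.165/(0.136×0.15×19.1) = 0.4235 K/W
R_cav   = 0.165/(0.0324×0.85×19.1) = 0.3137 K/W
1/R_core = 1/R_stud + 1/R_cav → R_core = 0.1802 K/W
R_outer = 0.02/(0.207×19.1) = 0.005059 K/W
R_total = 0.1881 K/W
Q = ΔT/R_total = 32/0.1881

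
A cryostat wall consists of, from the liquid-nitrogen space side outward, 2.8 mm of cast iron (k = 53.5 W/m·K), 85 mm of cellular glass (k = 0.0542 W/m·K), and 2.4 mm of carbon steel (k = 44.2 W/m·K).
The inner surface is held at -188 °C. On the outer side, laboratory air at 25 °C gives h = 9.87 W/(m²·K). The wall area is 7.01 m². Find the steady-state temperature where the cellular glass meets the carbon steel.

Thermal resistances in series:
R_cast iron = L/(kA) = 0.0028/(53.5×7.01) = 7.466×10^-6 K/W
R_cellular glass = L/(kA) = 0.085/(0.0542×7.01) = 0.2237 K/W
R_carbon steel = L/(kA) = 0.0024/(44.2×7.01) = 7.746×10^-6 K/W
R_outer film = 1/(h_o·A) = 1/(9.87×7.01) = 0.01445 K/W
R_total = 0.2382 K/W;  Q = ΔT/R_total = 213/0.2382 = 894.3 W
T_interface = T_inner + Q·ΣR(inner→interface) = -188 + 894×0.2237

T ≈ 12.1 °C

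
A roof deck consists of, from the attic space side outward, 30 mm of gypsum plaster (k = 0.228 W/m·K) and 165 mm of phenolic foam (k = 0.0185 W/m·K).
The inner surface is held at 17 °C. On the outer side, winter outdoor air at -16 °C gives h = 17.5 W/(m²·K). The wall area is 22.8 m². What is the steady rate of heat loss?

Q ≈ 82.6 W

Thermal resistances in series:
R_gypsum plaster = L/(kA) = 0.03/(0.228×22.8) = 0.005771 K/W
R_phenolic foam = L/(kA) = 0.165/(0.0185×22.8) = 0.3912 K/W
R_outer film = 1/(h_o·A) = 1/(17.5×22.8) = 0.002506 K/W
R_total = 0.3995 K/W
Q = ΔT / R_total = 33 / 0.3995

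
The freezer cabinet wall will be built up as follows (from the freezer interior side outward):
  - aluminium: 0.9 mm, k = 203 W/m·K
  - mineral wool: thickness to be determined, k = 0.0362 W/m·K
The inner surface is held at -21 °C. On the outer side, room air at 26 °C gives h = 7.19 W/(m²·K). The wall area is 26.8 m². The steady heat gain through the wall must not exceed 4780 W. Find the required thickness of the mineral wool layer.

L ≈ 4.5 mm

Treating each layer as a thermal resistance in series:
R_aluminium = L/(kA) = 0.0009/(203×26.8) = 1.654×10^-7 K/W
R_outer film = 1/(h_o·A) = 1/(7.19×26.8) = 0.00519 K/W
Sum of the known resistances R_other = 0.00519 K/W
Required total resistance R_tot = ΔT/Q_allow = 47/4780 = 0.009833 K/W
R_mineral wool = R_tot − R_other = 0.004643 K/W
L = R·k·A = 0.004643×0.0362×26.8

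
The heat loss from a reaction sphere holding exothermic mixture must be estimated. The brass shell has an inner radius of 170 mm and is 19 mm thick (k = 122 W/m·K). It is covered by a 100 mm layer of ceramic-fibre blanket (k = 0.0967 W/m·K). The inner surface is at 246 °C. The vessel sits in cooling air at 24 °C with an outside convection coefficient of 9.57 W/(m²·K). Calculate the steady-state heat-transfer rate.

Spherical conduction: R = (1/r_in − 1/r_out)/(4πk) per layer; series-sum.
R_brass shell = (1/0.17 − 1/0.189)/(4π×122) = 3.857×10^-4 K/W
R_ceramic-fibre blanket = (1/0.189 − 1/0.289)/(4π×0.0967) = 1.507 K/W
R_outer film = 1/(h·4πr_o²) = 1/(9.57×4π×0.289²) = 0.09956 K/W
R_total = 1.607 K/W
Q = ΔT/R_total = 222/1.607

Q ≈ 138 W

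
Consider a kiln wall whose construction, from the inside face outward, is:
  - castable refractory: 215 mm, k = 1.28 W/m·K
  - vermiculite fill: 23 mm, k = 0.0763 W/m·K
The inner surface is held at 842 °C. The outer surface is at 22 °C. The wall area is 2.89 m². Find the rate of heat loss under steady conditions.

Q ≈ 5050 W

Treating each layer as a thermal resistance in series:
R_castable refractory = L/(kA) = 0.215/(1.28×2.89) = 0.05812 K/W
R_vermiculite fill = L/(kA) = 0.023/(0.0763×2.89) = 0.1043 K/W
R_total = 0.1624 K/W
Q = ΔT / R_total = 820 / 0.1624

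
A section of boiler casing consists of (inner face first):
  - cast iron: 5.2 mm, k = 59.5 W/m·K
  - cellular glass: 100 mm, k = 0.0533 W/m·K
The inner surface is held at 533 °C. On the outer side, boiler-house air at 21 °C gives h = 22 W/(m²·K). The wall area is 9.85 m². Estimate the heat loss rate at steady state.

Treating each layer as a thermal resistance in series:
R_cast iron = L/(kA) = 0.0052/(59.5×9.85) = 8.873×10^-6 K/W
R_cellular glass = L/(kA) = 0.1/(0.0533×9.85) = 0.1905 K/W
R_outer film = 1/(h_o·A) = 1/(22×9.85) = 0.004615 K/W
R_total = 0.1951 K/W
Q = ΔT / R_total = 512 / 0.1951

Q ≈ 2620 W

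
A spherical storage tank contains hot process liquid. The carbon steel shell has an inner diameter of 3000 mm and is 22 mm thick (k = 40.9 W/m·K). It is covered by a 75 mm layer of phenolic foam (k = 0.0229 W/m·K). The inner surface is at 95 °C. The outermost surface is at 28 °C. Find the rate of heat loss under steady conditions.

Spherical conduction: R = (1/r_in − 1/r_out)/(4πk) per layer; series-sum.
R_carbon steel shell = (1/1.5 − 1/1.522)/(4π×40.9) = 1.875×10^-5 K/W
R_phenolic foam = (1/1.522 − 1/1.597)/(4π×0.0229) = 0.1072 K/W
R_total = 0.1072 K/W
Q = ΔT/R_total = 67/0.1072

Q ≈ 625 W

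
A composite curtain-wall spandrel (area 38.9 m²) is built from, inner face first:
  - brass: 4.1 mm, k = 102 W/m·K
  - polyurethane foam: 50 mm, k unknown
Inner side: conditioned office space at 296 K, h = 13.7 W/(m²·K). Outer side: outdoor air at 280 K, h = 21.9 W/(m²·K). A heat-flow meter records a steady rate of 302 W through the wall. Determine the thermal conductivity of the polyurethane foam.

k ≈ 0.0257 W/(m·K)

Thermal resistances in series:
R_inner film = 1/(h_i·A) = 1/(13.7×38.9) = 0.001876 K/W
R_brass = L/(kA) = 0.0041/(102×38.9) = 1.033×10^-6 K/W
R_outer film = 1/(h_o·A) = 1/(21.9×38.9) = 0.001174 K/W
Sum of known resistances R_other = 0.003051 K/W
Total R = ΔT/Q = 16/302 = 0.05298 K/W
R_polyurethane foam = R_total − R_other = 0.04993 K/W
k = L/(R·A) = 0.05/(0.04993×38.9)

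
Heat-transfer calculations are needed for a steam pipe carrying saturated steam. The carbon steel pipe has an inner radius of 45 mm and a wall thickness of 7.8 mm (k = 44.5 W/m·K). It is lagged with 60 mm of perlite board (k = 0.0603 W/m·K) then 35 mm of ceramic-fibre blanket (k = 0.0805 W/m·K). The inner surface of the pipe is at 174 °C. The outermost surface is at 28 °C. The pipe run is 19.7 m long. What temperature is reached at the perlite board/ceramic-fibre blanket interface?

T ≈ 58.7 °C

Per-layer cylindrical resistances, series-summed:
R_carbon steel pipe wall = ln(52.8/45)/(2π×44.5×19.7) = 2.902×10^-5 K/W
R_perlite board = ln(112.8/52.8)/(2π×0.0603×19.7) = 0.1017 K/W
R_ceramic-fibre blanket = ln(147.8/112.8)/(2π×0.0805×19.7) = 0.02712 K/W
R_total = 0.1289 K/W
Q = ΔT/R_total = 146/0.1289
Q = 1130 W
T_interface = T_inner − Q·ΣR(inner→interface) = 174 − 1130×0.1017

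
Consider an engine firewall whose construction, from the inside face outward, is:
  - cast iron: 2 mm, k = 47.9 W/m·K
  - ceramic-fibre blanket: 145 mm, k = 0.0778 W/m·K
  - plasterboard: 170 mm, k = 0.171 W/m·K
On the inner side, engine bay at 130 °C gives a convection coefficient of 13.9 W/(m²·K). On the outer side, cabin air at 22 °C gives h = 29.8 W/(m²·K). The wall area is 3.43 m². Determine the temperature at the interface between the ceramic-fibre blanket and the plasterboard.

T ≈ 59.5 °C

Series thermal resistances:
R_inner film = 1/(h_i·A) = 1/(13.9×3.43) = 0.02097 K/W
R_cast iron = L/(kA) = 0.002/(47.9×3.43) = 1.217×10^-5 K/W
R_ceramic-fibre blanket = L/(kA) = 0.145/(0.0778×3.43) = 0.5434 K/W
R_plasterboard = L/(kA) = 0.17/(0.171×3.43) = 0.2898 K/W
R_outer film = 1/(h_o·A) = 1/(29.8×3.43) = 0.009783 K/W
R_total = 0.864 K/W;  Q = ΔT/R_total = 108/0.864 = 125 W
T_interface = T_inner − Q·ΣR(inner→interface) = 130 − 125×0.5644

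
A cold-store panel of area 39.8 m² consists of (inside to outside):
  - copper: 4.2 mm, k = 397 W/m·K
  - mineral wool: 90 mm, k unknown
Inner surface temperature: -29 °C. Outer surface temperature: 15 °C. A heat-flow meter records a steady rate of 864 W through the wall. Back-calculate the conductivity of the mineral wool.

Thermal resistances in series:
R_copper = L/(kA) = 0.0042/(397×39.8) = 2.658×10^-7 K/W
Sum of known resistances R_other = 2.658×10^-7 K/W
Total R = ΔT/Q = 44/864 = 0.05093 K/W
R_mineral wool = R_total − R_other = 0.05093 K/W
k = L/(R·A) = 0.09/(0.05093×39.8)

k ≈ 0.0444 W/(m·K)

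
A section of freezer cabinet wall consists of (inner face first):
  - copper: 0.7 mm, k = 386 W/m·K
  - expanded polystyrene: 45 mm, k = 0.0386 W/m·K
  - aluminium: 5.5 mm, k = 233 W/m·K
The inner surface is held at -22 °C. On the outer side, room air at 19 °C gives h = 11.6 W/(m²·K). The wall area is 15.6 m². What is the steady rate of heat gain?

Q ≈ 511 W

Treating each layer as a thermal resistance in series:
R_copper = L/(kA) = 0.0007/(386×15.6) = 1.162×10^-7 K/W
R_expanded polystyrene = L/(kA) = 0.045/(0.0386×15.6) = 0.07473 K/W
R_aluminium = L/(kA) = 0.0055/(233×15.6) = 1.513×10^-6 K/W
R_outer film = 1/(h_o·A) = 1/(11.6×15.6) = 0.005526 K/W
R_total = 0.08026 K/W
Q = ΔT / R_total = 41 / 0.08026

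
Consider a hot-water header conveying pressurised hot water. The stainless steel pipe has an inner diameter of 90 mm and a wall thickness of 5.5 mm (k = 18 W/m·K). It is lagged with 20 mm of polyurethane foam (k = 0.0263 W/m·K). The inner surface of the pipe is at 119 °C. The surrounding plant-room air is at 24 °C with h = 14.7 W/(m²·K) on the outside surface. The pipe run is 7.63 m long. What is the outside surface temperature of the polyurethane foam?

T ≈ 30.7 °C

Per-layer cylindrical resistances, series-summed:
R_stainless steel pipe wall = ln(50.5/45)/(2π×18×7.63) = 1.336×10^-4 K/W
R_polyurethane foam = ln(70.5/50.5)/(2π×0.0263×7.63) = 0.2646 K/W
R_outer film = 1/(h_o·2πr_oL) = 1/(14.7×2π×0.0705×7.63) = 0.02013 K/W
R_total = 0.2849 K/W
Q = ΔT/R_total = 95/0.2849
Q = 333 W
T_interface = T_inner − Q·ΣR(inner→interface) = 119 − 333×0.2648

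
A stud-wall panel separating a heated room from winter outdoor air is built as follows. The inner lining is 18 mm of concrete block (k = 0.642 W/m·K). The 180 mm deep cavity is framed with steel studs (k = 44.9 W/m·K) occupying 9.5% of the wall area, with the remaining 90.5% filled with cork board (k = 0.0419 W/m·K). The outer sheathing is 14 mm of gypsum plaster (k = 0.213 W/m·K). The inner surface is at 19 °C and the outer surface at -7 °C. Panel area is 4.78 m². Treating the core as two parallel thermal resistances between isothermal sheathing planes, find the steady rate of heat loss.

Sheathing layers in series; stud and cavity paths in parallel between them.
R_inner = 0.018/(0.642×4.78) = 0.005866 K/W
R_stud  = 0.18/(44.9×0.095×4.78) = 0.008828 K/W
R_cav   = 0.18/(0.0419×0.905×4.78) = 0.9931 K/W
1/R_core = 1/R_stud + 1/R_cav → R_core = 0.00875 K/W
R_outer = 0.014/(0.213×4.78) = 0.01375 K/W
R_total = 0.02837 K/W
Q = ΔT/R_total = 26/0.02837

Q ≈ 917 W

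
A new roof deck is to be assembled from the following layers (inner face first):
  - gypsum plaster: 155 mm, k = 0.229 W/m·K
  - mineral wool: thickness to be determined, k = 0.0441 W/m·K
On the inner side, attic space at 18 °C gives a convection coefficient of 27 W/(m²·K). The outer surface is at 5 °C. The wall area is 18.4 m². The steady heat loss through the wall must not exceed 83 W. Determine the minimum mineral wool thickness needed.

L ≈ 95.6 mm

Model the wall as resistances in series:
R_inner film = 1/(h_i·A) = 1/(27×18.4) = 0.002013 K/W
R_gypsum plaster = L/(kA) = 0.155/(0.229×18.4) = 0.03679 K/W
Sum of the known resistances R_other = 0.0388 K/W
Required total resistance R_tot = ΔT/Q_allow = 13/83 = 0.1566 K/W
R_mineral wool = R_tot − R_other = 0.1178 K/W
L = R·k·A = 0.1178×0.0441×18.4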